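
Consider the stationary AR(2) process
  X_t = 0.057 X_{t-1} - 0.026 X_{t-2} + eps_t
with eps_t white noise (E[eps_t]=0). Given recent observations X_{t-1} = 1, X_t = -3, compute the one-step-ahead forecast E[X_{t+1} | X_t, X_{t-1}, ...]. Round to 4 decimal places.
E[X_{t+1} \mid \mathcal F_t] = -0.1970

For an AR(p) model X_t = c + sum_i phi_i X_{t-i} + eps_t, the
one-step-ahead conditional mean is
  E[X_{t+1} | X_t, ...] = c + sum_i phi_i X_{t+1-i}.
Substitute known values:
  E[X_{t+1} | ...] = (0.057) * (-3) + (-0.026) * (1)
                   = -0.1970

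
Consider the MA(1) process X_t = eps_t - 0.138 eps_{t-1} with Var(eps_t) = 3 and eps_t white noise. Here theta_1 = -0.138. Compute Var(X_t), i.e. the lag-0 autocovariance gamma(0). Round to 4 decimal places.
\gamma(0) = 3.0571

For an MA(q) process X_t = eps_t + sum_i theta_i eps_{t-i} with
Var(eps_t) = sigma^2, the variance is
  gamma(0) = sigma^2 * (1 + sum_i theta_i^2).
  sum_i theta_i^2 = (-0.138)^2 = 0.019044.
  gamma(0) = 3 * (1 + 0.019044) = 3 * 1.019044 = 3.057132, which rounds to 3.0571.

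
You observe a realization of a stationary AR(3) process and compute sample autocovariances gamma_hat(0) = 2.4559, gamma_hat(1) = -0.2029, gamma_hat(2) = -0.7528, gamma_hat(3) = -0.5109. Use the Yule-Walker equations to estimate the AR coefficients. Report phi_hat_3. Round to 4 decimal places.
\hat\phi_{3} = -0.2990

The Yule-Walker equations for an AR(p) process read, in matrix form,
  Gamma_p phi = r_p,   with   (Gamma_p)_{ij} = gamma(|i - j|),
                       (r_p)_i = gamma(i),   i,j = 1..p.
Substitute the sample gammas (Toeplitz matrix and right-hand side of size 3):
  Gamma_p = [[2.4559, -0.2029, -0.7528], [-0.2029, 2.4559, -0.2029], [-0.7528, -0.2029, 2.4559]]
  r_p     = [-0.2029, -0.7528, -0.5109]
Written out (R1..R3):
  (R1) 2.4559 phi_1 - 0.2029 phi_2 - 0.7528 phi_3 = -0.2029
  (R2) -0.2029 phi_1 + 2.4559 phi_2 - 0.2029 phi_3 = -0.7528
  (R3) -0.7528 phi_1 - 0.2029 phi_2 + 2.4559 phi_3 = -0.5109
Gaussian elimination:
  R2 <- R2 - (-0.2029/2.4559) R1 = R2 - (-0.082617) R1:  2.439137 phi_2 - 0.265094 phi_3 = -0.769563
  R3 <- R3 - (-0.7528/2.4559) R1 = R3 - (-0.306527) R1:  -0.265094 phi_2 + 2.225146 phi_3 = -0.573094
  R3 <- R3 - (-0.265094/2.439137) R2 = R3 - (-0.108684) R2:  2.196335 phi_3 = -0.656733
Back-substitution:
  phi_hat_3 = -0.656733 / 2.196335 = -0.299013
  phi_hat_2 = (-0.769563 - (-0.265094)(-0.299013)) / 2.439137 = -0.348004
  phi_hat_1 = (-0.2029 - (-0.2029)(-0.348004) - (-0.7528)(-0.299013)) / 2.4559 = -0.203024
So phi_hat = [-0.2030, -0.3480, -0.2990].
Therefore phi_hat_3 = -0.2990.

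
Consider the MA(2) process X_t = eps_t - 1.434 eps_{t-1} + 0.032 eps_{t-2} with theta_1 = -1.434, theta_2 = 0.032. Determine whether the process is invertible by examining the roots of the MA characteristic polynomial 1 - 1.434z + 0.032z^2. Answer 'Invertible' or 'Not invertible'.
\text{Not invertible}

The MA(q) characteristic polynomial is P(z) = 1 - 1.434z + 0.032z^2.
Invertibility requires all roots to lie outside the unit circle, i.e. |z| > 1 for every root.
Set 1 + (-1.434) z + (0.032) z^2 = 0, i.e. a z^2 + b z + c = 0 with a = 0.032, b = -1.434, c = 1.
Discriminant D = b^2 - 4ac = (-1.434)^2 - 4*(0.032)*1 = 2.056356 - (0.128) = 1.928356.
D >= 0, so the roots are real: z = (-b +/- sqrt(D)) / (2a) = (1.434 +/- 1.388653) / (0.064).
  z_1 = (1.434 + 1.388653) / (0.064) = 44.1039,   |z_1| = 44.1039.
  z_2 = (1.434 - 1.388653) / (0.064) = 0.7086,   |z_2| = 0.7086.
Moduli of all roots: 44.1039, 0.7086.
All moduli strictly greater than 1? No.
Verdict: Not invertible.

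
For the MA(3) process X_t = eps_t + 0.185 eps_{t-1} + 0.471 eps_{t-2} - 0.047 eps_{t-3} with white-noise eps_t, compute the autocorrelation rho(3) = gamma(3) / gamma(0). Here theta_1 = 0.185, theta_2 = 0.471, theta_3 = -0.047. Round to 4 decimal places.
\rho(3) = -0.0374

For an MA(q) process with theta_0 = 1, the autocovariance is
  gamma(k) = sigma^2 * sum_{i=0..q-k} theta_i * theta_{i+k},
and rho(k) = gamma(k) / gamma(0). Sigma^2 cancels.
  numerator   = (1)*(-0.047) = -0.047.
  denominator = (1)^2 + (0.185)^2 + (0.471)^2 + (-0.047)^2 = 1.258275.
  rho(3) = -0.047 / 1.258275 = -0.0374.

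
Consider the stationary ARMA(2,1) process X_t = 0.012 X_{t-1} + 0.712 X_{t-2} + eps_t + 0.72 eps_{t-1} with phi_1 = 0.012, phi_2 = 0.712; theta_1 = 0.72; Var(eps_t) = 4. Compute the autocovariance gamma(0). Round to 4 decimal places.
\gamma(0) = 12.8273

Multiply the model equation by X_{t-k} and take expectations. With theta_0 = psi_0 = 1 and psi_j the MA(infinity) weights, this gives
  gamma(k) - sum_i phi_i gamma(k-i) = c_k,
  c_k = sigma^2 * sum_{j=k..q} theta_j psi_{j-k}   (c_k = 0 for k > q),
using gamma(-m) = gamma(m).
psi-weights needed (psi_j = theta_j + sum_i phi_i psi_{j-i}):
  psi_1 = theta_1 + phi_1 = 0.72 + (0.012) = 0.732
Right-hand sides:
  c_0 = sigma^2 (1 + theta_1 psi_1) = 4 * (1 + (0.72)(0.732)) = 4 * 1.52704 = 6.10816
  c_1 = sigma^2 theta_1 = 4 * (0.72) = 2.88
  c_2 = 0
Equations for k = 0, 1, 2 (AR order 2, c_2 = 0):
  (E0) gamma(0) = phi_1 gamma(1) + phi_2 gamma(2) + c_0
  (E1) gamma(1) = phi_1 gamma(0) + phi_2 gamma(1) + c_1
  (E2) gamma(2) = phi_1 gamma(1) + phi_2 gamma(0)
From (E1): gamma(1) = A gamma(0) + B with
  A = phi_1 / (1 - phi_2) = 0.012 / 0.288 = 0.041667,   B = c_1 / (1 - phi_2) = 2.88 / 0.288 = 10.
Insert (E2) into (E0): gamma(0) (1 - phi_2^2) = phi_1 (1 + phi_2) gamma(1) + c_0.
  phi_1 (1 + phi_2) = (0.012)(1.712) = 0.020544,   1 - phi_2^2 = 0.493056.
Replace gamma(1) by A gamma(0) + B and collect gamma(0):
  gamma(0) [0.493056 - (0.020544)(0.041667)] = (0.020544)(10) + 6.10816
  gamma(0) * 0.4922 = 6.3136
  gamma(0) = 6.3136 / 0.4922 = 12.827306.
Therefore gamma(0) = 12.8273 (to 4 decimal places).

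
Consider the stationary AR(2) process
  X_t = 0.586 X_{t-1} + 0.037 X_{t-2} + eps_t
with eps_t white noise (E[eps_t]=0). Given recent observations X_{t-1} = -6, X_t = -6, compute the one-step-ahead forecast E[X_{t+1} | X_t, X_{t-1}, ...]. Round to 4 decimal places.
E[X_{t+1} \mid \mathcal F_t] = -3.7380

For an AR(p) model X_t = c + sum_i phi_i X_{t-i} + eps_t, the
one-step-ahead conditional mean is
  E[X_{t+1} | X_t, ...] = c + sum_i phi_i X_{t+1-i}.
Substitute known values:
  E[X_{t+1} | ...] = (0.586) * (-6) + (0.037) * (-6)
                   = -3.7380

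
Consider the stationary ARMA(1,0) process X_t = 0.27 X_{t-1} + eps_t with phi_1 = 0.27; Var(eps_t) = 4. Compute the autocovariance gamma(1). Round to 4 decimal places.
\gamma(1) = 1.1649

Multiply the model equation by X_{t-k} and take expectations. With theta_0 = psi_0 = 1 and psi_j the MA(infinity) weights, this gives
  gamma(k) - sum_i phi_i gamma(k-i) = c_k,
  c_k = sigma^2 * sum_{j=k..q} theta_j psi_{j-k}   (c_k = 0 for k > q),
using gamma(-m) = gamma(m).
Pure AR (q = 0): c_0 = sigma^2 = 4, c_k = 0 for k >= 1.
Equations for k = 0 and k = 1 (AR order 1):
  gamma(0) = phi_1 gamma(1) + c_0
  gamma(1) = phi_1 gamma(0) + c_1
Substituting the second into the first: gamma(0) (1 - phi_1^2) = c_0 + phi_1 c_1, so
  gamma(0) = c_0 / (1 - phi_1^2) = 4 / (1 - (0.27)^2) = 4 / 0.9271 = 4.314529.
  gamma(1) = phi_1 gamma(0) = (0.27)(4.314529) = 1.164923.
Therefore gamma(1) = 1.1649 (to 4 decimal places).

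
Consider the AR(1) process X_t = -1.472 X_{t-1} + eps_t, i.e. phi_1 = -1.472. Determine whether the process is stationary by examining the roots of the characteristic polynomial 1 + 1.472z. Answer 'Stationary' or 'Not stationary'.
\text{Not stationary}

The AR(p) characteristic polynomial is P(z) = 1 + 1.472z.
Stationarity requires all roots to lie outside the unit circle, i.e. |z| > 1 for every root.
This is linear in z: 1 + (1.472) z = 0  =>  z = -1/(1.472) = -0.679348,  |z| = 0.679348.
Moduli of all roots: 0.6793.
All moduli strictly greater than 1? No.
Verdict: Not stationary.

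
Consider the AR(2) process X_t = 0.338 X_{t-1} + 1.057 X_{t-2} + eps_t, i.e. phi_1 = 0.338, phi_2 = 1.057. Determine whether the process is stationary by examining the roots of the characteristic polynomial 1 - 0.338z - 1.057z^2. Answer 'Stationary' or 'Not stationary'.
\text{Not stationary}

The AR(p) characteristic polynomial is P(z) = 1 - 0.338z - 1.057z^2.
Stationarity requires all roots to lie outside the unit circle, i.e. |z| > 1 for every root.
Set 1 + (-0.338) z + (-1.057) z^2 = 0, i.e. a z^2 + b z + c = 0 with a = -1.057, b = -0.338, c = 1.
Discriminant D = b^2 - 4ac = (-0.338)^2 - 4*(-1.057)*1 = 0.114244 - (-4.228) = 4.342244.
D >= 0, so the roots are real: z = (-b +/- sqrt(D)) / (2a) = (0.338 +/- 2.083805) / (-2.114).
  z_1 = (0.338 + 2.083805) / (-2.114) = -1.1456,   |z_1| = 1.1456.
  z_2 = (0.338 - 2.083805) / (-2.114) = 0.8258,   |z_2| = 0.8258.
Moduli of all roots: 1.1456, 0.8258.
All moduli strictly greater than 1? No.
Verdict: Not stationary.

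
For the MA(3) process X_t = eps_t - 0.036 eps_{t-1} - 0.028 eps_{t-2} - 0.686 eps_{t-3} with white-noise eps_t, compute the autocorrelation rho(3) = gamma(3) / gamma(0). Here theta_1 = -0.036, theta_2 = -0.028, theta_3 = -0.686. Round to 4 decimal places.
\rho(3) = -0.4658

For an MA(q) process with theta_0 = 1, the autocovariance is
  gamma(k) = sigma^2 * sum_{i=0..q-k} theta_i * theta_{i+k},
and rho(k) = gamma(k) / gamma(0). Sigma^2 cancels.
  numerator   = (1)*(-0.686) = -0.686.
  denominator = (1)^2 + (-0.036)^2 + (-0.028)^2 + (-0.686)^2 = 1.472676.
  rho(3) = -0.686 / 1.472676 = -0.4658.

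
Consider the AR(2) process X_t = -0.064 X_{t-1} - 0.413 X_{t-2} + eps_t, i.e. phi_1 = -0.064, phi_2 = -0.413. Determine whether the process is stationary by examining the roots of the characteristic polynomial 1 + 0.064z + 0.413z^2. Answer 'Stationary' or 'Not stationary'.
\text{Stationary}

The AR(p) characteristic polynomial is P(z) = 1 + 0.064z + 0.413z^2.
Stationarity requires all roots to lie outside the unit circle, i.e. |z| > 1 for every root.
Set 1 + (0.064) z + (0.413) z^2 = 0, i.e. a z^2 + b z + c = 0 with a = 0.413, b = 0.064, c = 1.
Discriminant D = b^2 - 4ac = (0.064)^2 - 4*(0.413)*1 = 0.004096 - (1.652) = -1.647904.
D < 0, so the roots are the complex-conjugate pair z = (-b +/- i sqrt(-D)) / (2a) = -0.0775 +/- 1.5541i.
For a conjugate pair |z|^2 = z * conj(z) = (product of roots) = c/a = 1/(0.413) = 2.421308, so |z| = sqrt(2.421308) = 1.5561 for both roots.
Moduli of all roots: 1.5561, 1.5561.
All moduli strictly greater than 1? Yes.
Verdict: Stationary.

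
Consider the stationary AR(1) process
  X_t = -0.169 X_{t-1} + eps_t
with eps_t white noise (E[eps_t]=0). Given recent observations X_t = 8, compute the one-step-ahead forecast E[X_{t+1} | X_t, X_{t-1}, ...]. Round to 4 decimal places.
E[X_{t+1} \mid \mathcal F_t] = -1.3520

For an AR(p) model X_t = c + sum_i phi_i X_{t-i} + eps_t, the
one-step-ahead conditional mean is
  E[X_{t+1} | X_t, ...] = c + sum_i phi_i X_{t+1-i}.
Substitute known values:
  E[X_{t+1} | ...] = (-0.169) * (8)
                   = -1.3520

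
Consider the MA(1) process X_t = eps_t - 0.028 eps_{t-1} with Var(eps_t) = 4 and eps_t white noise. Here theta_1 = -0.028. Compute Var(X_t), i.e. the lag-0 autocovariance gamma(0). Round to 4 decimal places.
\gamma(0) = 4.0031

For an MA(q) process X_t = eps_t + sum_i theta_i eps_{t-i} with
Var(eps_t) = sigma^2, the variance is
  gamma(0) = sigma^2 * (1 + sum_i theta_i^2).
  sum_i theta_i^2 = (-0.028)^2 = 0.000784.
  gamma(0) = 4 * (1 + 0.000784) = 4 * 1.000784 = 4.003136, which rounds to 4.0031.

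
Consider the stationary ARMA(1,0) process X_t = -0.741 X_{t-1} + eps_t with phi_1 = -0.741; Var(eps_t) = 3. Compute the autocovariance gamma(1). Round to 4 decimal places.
\gamma(1) = -4.9299

Multiply the model equation by X_{t-k} and take expectations. With theta_0 = psi_0 = 1 and psi_j the MA(infinity) weights, this gives
  gamma(k) - sum_i phi_i gamma(k-i) = c_k,
  c_k = sigma^2 * sum_{j=k..q} theta_j psi_{j-k}   (c_k = 0 for k > q),
using gamma(-m) = gamma(m).
Pure AR (q = 0): c_0 = sigma^2 = 3, c_k = 0 for k >= 1.
Equations for k = 0 and k = 1 (AR order 1):
  gamma(0) = phi_1 gamma(1) + c_0
  gamma(1) = phi_1 gamma(0) + c_1
Substituting the second into the first: gamma(0) (1 - phi_1^2) = c_0 + phi_1 c_1, so
  gamma(0) = c_0 / (1 - phi_1^2) = 3 / (1 - (-0.741)^2) = 3 / 0.450919 = 6.65308.
  gamma(1) = phi_1 gamma(0) = (-0.741)(6.65308) = -4.929932.
Therefore gamma(1) = -4.9299 (to 4 decimal places).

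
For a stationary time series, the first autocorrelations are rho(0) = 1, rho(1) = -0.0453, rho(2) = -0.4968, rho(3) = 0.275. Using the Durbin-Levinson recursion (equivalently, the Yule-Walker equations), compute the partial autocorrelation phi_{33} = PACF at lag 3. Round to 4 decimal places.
\phi_{33} = 0.2920

The PACF at lag k is phi_{kk}, the last component of the solution
to the Yule-Walker system G_k phi = r_k where
  (G_k)_{ij} = rho(|i - j|), (r_k)_i = rho(i), i,j = 1..k.
Equivalently, Durbin-Levinson gives phi_{kk} iteratively:
  phi_{11} = rho(1)
  phi_{kk} = [rho(k) - sum_{j=1..k-1} phi_{k-1,j} rho(k-j)]
            / [1 - sum_{j=1..k-1} phi_{k-1,j} rho(j)],
  phi_{k,j} = phi_{k-1,j} - phi_{kk} phi_{k-1,k-j},  j = 1..k-1.
Step k = 1:
  phi_11 = rho(1) = -0.0453.
Step k = 2:
  phi_22 = [rho(2) - phi_11 rho(1)] / [1 - phi_11 rho(1)] = [-0.4968 - (-0.0453)(-0.0453)] / [1 - (-0.0453)(-0.0453)]
         = -0.49885209 / 0.99794791 = -0.499878.
  Update: phi_21 = phi_11 - phi_22 phi_11 = -0.0453 - (-0.499878)(-0.0453) = -0.067944.
Step k = 3:
  phi_33 = [rho(3) - phi_21 rho(2) - phi_22 rho(1)] / [1 - phi_21 rho(1) - phi_22 rho(2)]
    numerator   = 0.275 - (-0.067944)(-0.4968) - (-0.499878)(-0.0453) = 0.21860072
    denominator = 1 - (-0.067944)(-0.0453) - (-0.499878)(-0.4968) = 0.74858278
  phi_33 = 0.21860072 / 0.74858278 = 0.292.
Therefore phi_{33} = 0.2920.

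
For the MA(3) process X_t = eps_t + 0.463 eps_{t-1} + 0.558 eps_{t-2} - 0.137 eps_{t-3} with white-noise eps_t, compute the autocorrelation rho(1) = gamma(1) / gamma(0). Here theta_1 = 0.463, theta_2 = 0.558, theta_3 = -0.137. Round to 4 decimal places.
\rho(1) = 0.4176

For an MA(q) process with theta_0 = 1, the autocovariance is
  gamma(k) = sigma^2 * sum_{i=0..q-k} theta_i * theta_{i+k},
and rho(k) = gamma(k) / gamma(0). Sigma^2 cancels.
  numerator   = (1)*(0.463) + (0.463)*(0.558) + (0.558)*(-0.137) = 0.644908.
  denominator = (1)^2 + (0.463)^2 + (0.558)^2 + (-0.137)^2 = 1.544502.
  rho(1) = 0.644908 / 1.544502 = 0.4176.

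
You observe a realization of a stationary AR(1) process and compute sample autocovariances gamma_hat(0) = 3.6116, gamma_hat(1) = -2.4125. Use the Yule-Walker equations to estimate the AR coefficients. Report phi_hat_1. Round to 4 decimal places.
\hat\phi_{1} = -0.6680

The Yule-Walker equations for an AR(p) process read, in matrix form,
  Gamma_p phi = r_p,   with   (Gamma_p)_{ij} = gamma(|i - j|),
                       (r_p)_i = gamma(i),   i,j = 1..p.
Substitute the sample gammas (Toeplitz matrix and right-hand side of size 1):
  Gamma_p = [[3.6116]]
  r_p     = [-2.4125]
With p = 1 this is the single equation gamma(0) phi_1 = gamma(1):
  phi_hat_1 = gamma(1) / gamma(0) = -2.4125 / 3.6116 = -0.6680.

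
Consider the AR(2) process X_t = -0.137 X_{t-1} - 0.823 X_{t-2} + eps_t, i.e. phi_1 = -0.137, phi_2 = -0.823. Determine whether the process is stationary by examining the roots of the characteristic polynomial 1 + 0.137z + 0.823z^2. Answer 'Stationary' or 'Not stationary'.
\text{Stationary}

The AR(p) characteristic polynomial is P(z) = 1 + 0.137z + 0.823z^2.
Stationarity requires all roots to lie outside the unit circle, i.e. |z| > 1 for every root.
Set 1 + (0.137) z + (0.823) z^2 = 0, i.e. a z^2 + b z + c = 0 with a = 0.823, b = 0.137, c = 1.
Discriminant D = b^2 - 4ac = (0.137)^2 - 4*(0.823)*1 = 0.018769 - (3.292) = -3.273231.
D < 0, so the roots are the complex-conjugate pair z = (-b +/- i sqrt(-D)) / (2a) = -0.0832 +/- 1.0992i.
For a conjugate pair |z|^2 = z * conj(z) = (product of roots) = c/a = 1/(0.823) = 1.215067, so |z| = sqrt(1.215067) = 1.1023 for both roots.
Moduli of all roots: 1.1023, 1.1023.
All moduli strictly greater than 1? Yes.
Verdict: Stationary.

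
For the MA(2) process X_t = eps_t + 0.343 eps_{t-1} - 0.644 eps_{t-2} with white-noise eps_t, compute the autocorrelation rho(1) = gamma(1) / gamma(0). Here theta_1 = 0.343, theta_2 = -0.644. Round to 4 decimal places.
\rho(1) = 0.0797

For an MA(q) process with theta_0 = 1, the autocovariance is
  gamma(k) = sigma^2 * sum_{i=0..q-k} theta_i * theta_{i+k},
and rho(k) = gamma(k) / gamma(0). Sigma^2 cancels.
  numerator   = (1)*(0.343) + (0.343)*(-0.644) = 0.122108.
  denominator = (1)^2 + (0.343)^2 + (-0.644)^2 = 1.532385.
  rho(1) = 0.122108 / 1.532385 = 0.0797.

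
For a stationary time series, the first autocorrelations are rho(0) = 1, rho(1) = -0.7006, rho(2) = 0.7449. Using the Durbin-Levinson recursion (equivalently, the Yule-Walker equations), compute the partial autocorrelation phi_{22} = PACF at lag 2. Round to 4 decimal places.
\phi_{22} = 0.4990

The PACF at lag k is phi_{kk}, the last component of the solution
to the Yule-Walker system G_k phi = r_k where
  (G_k)_{ij} = rho(|i - j|), (r_k)_i = rho(i), i,j = 1..k.
Equivalently, Durbin-Levinson gives phi_{kk} iteratively:
  phi_{11} = rho(1)
  phi_{kk} = [rho(k) - sum_{j=1..k-1} phi_{k-1,j} rho(k-j)]
            / [1 - sum_{j=1..k-1} phi_{k-1,j} rho(j)],
  phi_{k,j} = phi_{k-1,j} - phi_{kk} phi_{k-1,k-j},  j = 1..k-1.
Step k = 1:
  phi_11 = rho(1) = -0.7006.
Step k = 2:
  phi_22 = [rho(2) - phi_11 rho(1)] / [1 - phi_11 rho(1)] = [0.7449 - (-0.7006)(-0.7006)] / [1 - (-0.7006)(-0.7006)]
         = 0.25405964 / 0.50915964 = 0.499.
Therefore phi_{22} = 0.4990.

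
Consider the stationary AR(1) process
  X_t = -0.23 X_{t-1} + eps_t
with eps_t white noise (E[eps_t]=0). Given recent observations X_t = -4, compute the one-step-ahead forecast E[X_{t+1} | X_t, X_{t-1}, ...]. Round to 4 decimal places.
E[X_{t+1} \mid \mathcal F_t] = 0.9200

For an AR(p) model X_t = c + sum_i phi_i X_{t-i} + eps_t, the
one-step-ahead conditional mean is
  E[X_{t+1} | X_t, ...] = c + sum_i phi_i X_{t+1-i}.
Substitute known values:
  E[X_{t+1} | ...] = (-0.23) * (-4)
                   = 0.9200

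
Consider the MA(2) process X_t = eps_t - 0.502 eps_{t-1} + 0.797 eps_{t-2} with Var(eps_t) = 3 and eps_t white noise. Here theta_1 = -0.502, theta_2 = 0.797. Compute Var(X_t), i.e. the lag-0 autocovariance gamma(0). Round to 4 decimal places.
\gamma(0) = 5.6616

For an MA(q) process X_t = eps_t + sum_i theta_i eps_{t-i} with
Var(eps_t) = sigma^2, the variance is
  gamma(0) = sigma^2 * (1 + sum_i theta_i^2).
  sum_i theta_i^2 = (-0.502)^2 + (0.797)^2 = 0.252004 + 0.635209 = 0.887213.
  gamma(0) = 3 * (1 + 0.887213) = 3 * 1.887213 = 5.661639, which rounds to 5.6616.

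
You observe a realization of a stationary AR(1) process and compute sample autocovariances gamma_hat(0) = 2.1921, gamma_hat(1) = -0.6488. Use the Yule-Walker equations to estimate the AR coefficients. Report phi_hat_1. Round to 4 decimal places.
\hat\phi_{1} = -0.2960

The Yule-Walker equations for an AR(p) process read, in matrix form,
  Gamma_p phi = r_p,   with   (Gamma_p)_{ij} = gamma(|i - j|),
                       (r_p)_i = gamma(i),   i,j = 1..p.
Substitute the sample gammas (Toeplitz matrix and right-hand side of size 1):
  Gamma_p = [[2.1921]]
  r_p     = [-0.6488]
With p = 1 this is the single equation gamma(0) phi_1 = gamma(1):
  phi_hat_1 = gamma(1) / gamma(0) = -0.6488 / 2.1921 = -0.2960.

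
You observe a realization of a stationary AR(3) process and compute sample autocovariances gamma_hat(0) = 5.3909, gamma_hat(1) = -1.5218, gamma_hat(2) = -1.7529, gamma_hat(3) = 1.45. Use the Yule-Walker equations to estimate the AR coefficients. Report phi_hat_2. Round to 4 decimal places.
\hat\phi_{2} = -0.4330

The Yule-Walker equations for an AR(p) process read, in matrix form,
  Gamma_p phi = r_p,   with   (Gamma_p)_{ij} = gamma(|i - j|),
                       (r_p)_i = gamma(i),   i,j = 1..p.
Substitute the sample gammas (Toeplitz matrix and right-hand side of size 3):
  Gamma_p = [[5.3909, -1.5218, -1.7529], [-1.5218, 5.3909, -1.5218], [-1.7529, -1.5218, 5.3909]]
  r_p     = [-1.5218, -1.7529, 1.45]
Written out (R1..R3):
  (R1) 5.3909 phi_1 - 1.5218 phi_2 - 1.7529 phi_3 = -1.5218
  (R2) -1.5218 phi_1 + 5.3909 phi_2 - 1.5218 phi_3 = -1.7529
  (R3) -1.7529 phi_1 - 1.5218 phi_2 + 5.3909 phi_3 = 1.45
Gaussian elimination:
  R2 <- R2 - (-1.5218/5.3909) R1 = R2 - (-0.282291) R1:  4.96131 phi_2 - 2.016627 phi_3 = -2.18249
  R3 <- R3 - (-1.7529/5.3909) R1 = R3 - (-0.325159) R1:  -2.016627 phi_2 + 4.820929 phi_3 = 0.955173
  R3 <- R3 - (-2.016627/4.96131) R2 = R3 - (-0.406471) R2:  4.001229 phi_3 = 0.068055
Back-substitution:
  phi_hat_3 = 0.068055 / 4.001229 = 0.017008
  phi_hat_2 = (-2.18249 - (-2.016627)(0.017008)) / 4.96131 = -0.432988
  phi_hat_1 = (-1.5218 - (-1.5218)(-0.432988) - (-1.7529)(0.017008)) / 5.3909 = -0.398989
So phi_hat = [-0.3990, -0.4330, 0.0170].
Therefore phi_hat_2 = -0.4330.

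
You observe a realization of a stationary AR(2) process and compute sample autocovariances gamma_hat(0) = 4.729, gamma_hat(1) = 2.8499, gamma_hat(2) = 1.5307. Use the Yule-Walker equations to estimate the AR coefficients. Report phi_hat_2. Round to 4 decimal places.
\hat\phi_{2} = -0.0620

The Yule-Walker equations for an AR(p) process read, in matrix form,
  Gamma_p phi = r_p,   with   (Gamma_p)_{ij} = gamma(|i - j|),
                       (r_p)_i = gamma(i),   i,j = 1..p.
Substitute the sample gammas (Toeplitz matrix and right-hand side of size 2):
  Gamma_p = [[4.729, 2.8499], [2.8499, 4.729]]
  r_p     = [2.8499, 1.5307]
Written out:
  4.729 phi_1 + 2.8499 phi_2 = 2.8499
  2.8499 phi_1 + 4.729 phi_2 = 1.5307
Solve by Cramer's rule:
  det = gamma(0)^2 - gamma(1)^2 = (4.729)^2 - (2.8499)^2 = 22.363441 - 8.12193001 = 14.24151099
  phi_hat_1 = [gamma(1) gamma(0) - gamma(1) gamma(2)] / det = [(2.8499)(4.729) - (2.8499)(1.5307)] / 14.24151099 = 9.11483517 / 14.24151099 = 0.64
  phi_hat_2 = [gamma(0) gamma(2) - gamma(1)^2] / det = [(4.729)(1.5307) - (2.8499)^2] / 14.24151099 = -0.88324971 / 14.24151099 = -0.062
So phi_hat = [0.6400, -0.0620].
Therefore phi_hat_2 = -0.0620.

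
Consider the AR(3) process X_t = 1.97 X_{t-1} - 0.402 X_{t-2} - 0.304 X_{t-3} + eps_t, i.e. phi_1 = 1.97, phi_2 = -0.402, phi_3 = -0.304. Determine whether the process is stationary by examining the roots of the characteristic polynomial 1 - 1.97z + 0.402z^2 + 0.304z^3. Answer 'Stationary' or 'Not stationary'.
\text{Not stationary}

The AR(p) characteristic polynomial is P(z) = 1 - 1.97z + 0.402z^2 + 0.304z^3.
Stationarity requires all roots to lie outside the unit circle, i.e. |z| > 1 for every root.
Degree 3: look for a simple real root z0 first, then factor out (1 - z/z0) and solve the remaining quadratic.
Testing z0 = 0.625: P(0.625) = 1 + (-1.97)(0.625) + (0.402)(0.625)^2 + (0.304)(0.625)^3
  = 1 + (-1.23125) + (0.157031) + (0.074219) = 0.  So z_0 = 0.625 is a root, |z_0| = 0.625.
Divide out the factor (1 - 1.6 z) = (1 - z/z0) (since 1/z0 = 1.6):
  P(z) = (1 - 1.6 z)(1 + (-0.37) z + (-0.19) z^2)
  [check: z-coef -0.37 - (1.6) = -1.97; z^2-coef -0.19 - (1.6)(-0.37) = 0.402; z^3-coef -(1.6)(-0.19) = 0.304.]
Remaining roots from the quadratic factor 1 + (-0.37) z + (-0.19) z^2:
  Set 1 + (-0.37) z + (-0.19) z^2 = 0, i.e. a z^2 + b z + c = 0 with a = -0.19, b = -0.37, c = 1.
  Discriminant D = b^2 - 4ac = (-0.37)^2 - 4*(-0.19)*1 = 0.1369 - (-0.76) = 0.8969.
  D >= 0, so the roots are real: z = (-b +/- sqrt(D)) / (2a) = (0.37 +/- 0.947048) / (-0.38).
    z_1 = (0.37 + 0.947048) / (-0.38) = -3.4659,   |z_1| = 3.4659.
    z_2 = (0.37 - 0.947048) / (-0.38) = 1.5185,   |z_2| = 1.5185.
Moduli of all roots: 0.6250, 3.4659, 1.5185.
All moduli strictly greater than 1? No.
Verdict: Not stationary.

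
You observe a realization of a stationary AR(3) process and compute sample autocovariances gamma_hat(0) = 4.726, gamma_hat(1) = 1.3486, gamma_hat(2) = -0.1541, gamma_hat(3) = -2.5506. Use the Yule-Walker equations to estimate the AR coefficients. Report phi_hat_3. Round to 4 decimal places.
\hat\phi_{3} = -0.5460

The Yule-Walker equations for an AR(p) process read, in matrix form,
  Gamma_p phi = r_p,   with   (Gamma_p)_{ij} = gamma(|i - j|),
                       (r_p)_i = gamma(i),   i,j = 1..p.
Substitute the sample gammas (Toeplitz matrix and right-hand side of size 3):
  Gamma_p = [[4.726, 1.3486, -0.1541], [1.3486, 4.726, 1.3486], [-0.1541, 1.3486, 4.726]]
  r_p     = [1.3486, -0.1541, -2.5506]
Written out (R1..R3):
  (R1) 4.726 phi_1 + 1.3486 phi_2 - 0.1541 phi_3 = 1.3486
  (R2) 1.3486 phi_1 + 4.726 phi_2 + 1.3486 phi_3 = -0.1541
  (R3) -0.1541 phi_1 + 1.3486 phi_2 + 4.726 phi_3 = -2.5506
Gaussian elimination:
  R2 <- R2 - (1.3486/4.726) R1 = R2 - (0.285358) R1:  4.341167 phi_2 + 1.392574 phi_3 = -0.538933
  R3 <- R3 - (-0.1541/4.726) R1 = R3 - (-0.032607) R1:  1.392574 phi_2 + 4.720975 phi_3 = -2.506626
  R3 <- R3 - (1.392574/4.341167) R2 = R3 - (0.320783) R2:  4.274261 phi_3 = -2.333746
Back-substitution:
  phi_hat_3 = -2.333746 / 4.274261 = -0.546
  phi_hat_2 = (-0.538933 - (1.392574)(-0.546)) / 4.341167 = 0.051003
  phi_hat_1 = (1.3486 - (1.3486)(0.051003) - (-0.1541)(-0.546)) / 4.726 = 0.253
So phi_hat = [0.2530, 0.0510, -0.5460].
Therefore phi_hat_3 = -0.5460.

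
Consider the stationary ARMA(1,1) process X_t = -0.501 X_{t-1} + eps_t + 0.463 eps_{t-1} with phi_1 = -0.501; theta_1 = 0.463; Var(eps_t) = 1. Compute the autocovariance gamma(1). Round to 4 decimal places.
\gamma(1) = -0.0390

Multiply the model equation by X_{t-k} and take expectations. With theta_0 = psi_0 = 1 and psi_j the MA(infinity) weights, this gives
  gamma(k) - sum_i phi_i gamma(k-i) = c_k,
  c_k = sigma^2 * sum_{j=k..q} theta_j psi_{j-k}   (c_k = 0 for k > q),
using gamma(-m) = gamma(m).
psi-weights needed (psi_j = theta_j + sum_i phi_i psi_{j-i}):
  psi_1 = theta_1 + phi_1 = 0.463 + (-0.501) = -0.038
Right-hand sides:
  c_0 = sigma^2 (1 + theta_1 psi_1) = 1 * (1 + (0.463)(-0.038)) = 1 * 0.982406 = 0.982406
  c_1 = sigma^2 theta_1 = 1 * (0.463) = 0.463
  c_2 = 0
Equations for k = 0 and k = 1 (AR order 1):
  gamma(0) = phi_1 gamma(1) + c_0
  gamma(1) = phi_1 gamma(0) + c_1
Substituting the second into the first: gamma(0) (1 - phi_1^2) = c_0 + phi_1 c_1, so
  gamma(0) = (c_0 + phi_1 c_1) / (1 - phi_1^2) = (0.982406 + (-0.501)(0.463)) / (1 - (-0.501)^2) = 0.750443 / 0.748999 = 1.001928.
  gamma(1) = phi_1 gamma(0) + c_1 = (-0.501)(1.001928) + (0.463) = -0.038966.
Therefore gamma(1) = -0.0390 (to 4 decimal places).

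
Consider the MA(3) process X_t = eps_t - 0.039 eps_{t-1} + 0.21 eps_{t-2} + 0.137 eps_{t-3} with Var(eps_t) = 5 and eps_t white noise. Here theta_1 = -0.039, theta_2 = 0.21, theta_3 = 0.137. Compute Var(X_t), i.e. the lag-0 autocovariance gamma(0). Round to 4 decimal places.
\gamma(0) = 5.3220

For an MA(q) process X_t = eps_t + sum_i theta_i eps_{t-i} with
Var(eps_t) = sigma^2, the variance is
  gamma(0) = sigma^2 * (1 + sum_i theta_i^2).
  sum_i theta_i^2 = (-0.039)^2 + (0.21)^2 + (0.137)^2 = 0.001521 + 0.0441 + 0.018769 = 0.06439.
  gamma(0) = 5 * (1 + 0.06439) = 5 * 1.06439 = 5.32195, which rounds to 5.3220.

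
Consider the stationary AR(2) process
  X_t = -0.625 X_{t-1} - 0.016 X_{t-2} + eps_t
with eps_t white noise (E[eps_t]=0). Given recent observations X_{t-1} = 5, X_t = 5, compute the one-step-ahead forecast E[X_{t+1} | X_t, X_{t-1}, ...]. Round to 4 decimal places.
E[X_{t+1} \mid \mathcal F_t] = -3.2050

For an AR(p) model X_t = c + sum_i phi_i X_{t-i} + eps_t, the
one-step-ahead conditional mean is
  E[X_{t+1} | X_t, ...] = c + sum_i phi_i X_{t+1-i}.
Substitute known values:
  E[X_{t+1} | ...] = (-0.625) * (5) + (-0.016) * (5)
                   = -3.2050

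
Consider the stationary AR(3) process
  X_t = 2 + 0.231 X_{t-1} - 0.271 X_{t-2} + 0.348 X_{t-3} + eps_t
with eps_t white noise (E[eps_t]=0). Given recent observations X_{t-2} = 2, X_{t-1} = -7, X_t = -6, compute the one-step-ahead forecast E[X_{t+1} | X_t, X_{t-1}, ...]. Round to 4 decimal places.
E[X_{t+1} \mid \mathcal F_t] = 3.2070

For an AR(p) model X_t = c + sum_i phi_i X_{t-i} + eps_t, the
one-step-ahead conditional mean is
  E[X_{t+1} | X_t, ...] = c + sum_i phi_i X_{t+1-i}.
Substitute known values:
  E[X_{t+1} | ...] = 2 + (0.231) * (-6) + (-0.271) * (-7) + (0.348) * (2)
                   = 3.2070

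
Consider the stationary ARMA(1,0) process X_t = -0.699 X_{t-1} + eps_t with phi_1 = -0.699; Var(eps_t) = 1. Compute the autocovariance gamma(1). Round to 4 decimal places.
\gamma(1) = -1.3668

Multiply the model equation by X_{t-k} and take expectations. With theta_0 = psi_0 = 1 and psi_j the MA(infinity) weights, this gives
  gamma(k) - sum_i phi_i gamma(k-i) = c_k,
  c_k = sigma^2 * sum_{j=k..q} theta_j psi_{j-k}   (c_k = 0 for k > q),
using gamma(-m) = gamma(m).
Pure AR (q = 0): c_0 = sigma^2 = 1, c_k = 0 for k >= 1.
Equations for k = 0 and k = 1 (AR order 1):
  gamma(0) = phi_1 gamma(1) + c_0
  gamma(1) = phi_1 gamma(0) + c_1
Substituting the second into the first: gamma(0) (1 - phi_1^2) = c_0 + phi_1 c_1, so
  gamma(0) = c_0 / (1 - phi_1^2) = 1 / (1 - (-0.699)^2) = 1 / 0.511399 = 1.95542.
  gamma(1) = phi_1 gamma(0) = (-0.699)(1.95542) = -1.366839.
Therefore gamma(1) = -1.3668 (to 4 decimal places).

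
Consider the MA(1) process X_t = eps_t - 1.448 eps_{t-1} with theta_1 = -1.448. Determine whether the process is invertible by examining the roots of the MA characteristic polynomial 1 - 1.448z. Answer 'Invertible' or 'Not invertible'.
\text{Not invertible}

The MA(q) characteristic polynomial is P(z) = 1 - 1.448z.
Invertibility requires all roots to lie outside the unit circle, i.e. |z| > 1 for every root.
This is linear in z: 1 + (-1.448) z = 0  =>  z = -1/(-1.448) = 0.690608,  |z| = 0.690608.
Moduli of all roots: 0.6906.
All moduli strictly greater than 1? No.
Verdict: Not invertible.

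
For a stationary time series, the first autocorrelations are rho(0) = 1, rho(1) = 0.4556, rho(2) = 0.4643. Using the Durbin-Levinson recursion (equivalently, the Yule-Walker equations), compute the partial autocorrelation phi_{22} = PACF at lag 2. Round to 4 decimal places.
\phi_{22} = 0.3240

The PACF at lag k is phi_{kk}, the last component of the solution
to the Yule-Walker system G_k phi = r_k where
  (G_k)_{ij} = rho(|i - j|), (r_k)_i = rho(i), i,j = 1..k.
Equivalently, Durbin-Levinson gives phi_{kk} iteratively:
  phi_{11} = rho(1)
  phi_{kk} = [rho(k) - sum_{j=1..k-1} phi_{k-1,j} rho(k-j)]
            / [1 - sum_{j=1..k-1} phi_{k-1,j} rho(j)],
  phi_{k,j} = phi_{k-1,j} - phi_{kk} phi_{k-1,k-j},  j = 1..k-1.
Step k = 1:
  phi_11 = rho(1) = 0.4556.
Step k = 2:
  phi_22 = [rho(2) - phi_11 rho(1)] / [1 - phi_11 rho(1)] = [0.4643 - (0.4556)(0.4556)] / [1 - (0.4556)(0.4556)]
         = 0.25672864 / 0.79242864 = 0.324.
Therefore phi_{22} = 0.3240.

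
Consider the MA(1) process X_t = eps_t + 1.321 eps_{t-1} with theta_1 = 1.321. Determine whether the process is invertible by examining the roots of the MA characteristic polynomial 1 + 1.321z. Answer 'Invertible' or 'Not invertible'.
\text{Not invertible}

The MA(q) characteristic polynomial is P(z) = 1 + 1.321z.
Invertibility requires all roots to lie outside the unit circle, i.e. |z| > 1 for every root.
This is linear in z: 1 + (1.321) z = 0  =>  z = -1/(1.321) = -0.757002,  |z| = 0.757002.
Moduli of all roots: 0.7570.
All moduli strictly greater than 1? No.
Verdict: Not invertible.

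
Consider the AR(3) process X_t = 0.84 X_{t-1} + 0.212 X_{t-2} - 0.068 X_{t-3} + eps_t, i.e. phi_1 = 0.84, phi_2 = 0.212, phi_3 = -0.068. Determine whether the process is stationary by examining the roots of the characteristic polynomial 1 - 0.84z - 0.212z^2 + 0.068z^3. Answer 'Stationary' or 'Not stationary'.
\text{Stationary}

The AR(p) characteristic polynomial is P(z) = 1 - 0.84z - 0.212z^2 + 0.068z^3.
Stationarity requires all roots to lie outside the unit circle, i.e. |z| > 1 for every root.
Degree 3: look for a simple real root z0 first, then factor out (1 - z/z0) and solve the remaining quadratic.
Testing z0 = 5: P(5) = 1 + (-0.84)(5) + (-0.212)(5)^2 + (0.068)(5)^3
  = 1 + (-4.2) + (-5.3) + (8.5) = 0.  So z_0 = 5 is a root, |z_0| = 5.
Divide out the factor (1 - 0.2 z) = (1 - z/z0) (since 1/z0 = 0.2):
  P(z) = (1 - 0.2 z)(1 + (-0.64) z + (-0.34) z^2)
  [check: z-coef -0.64 - (0.2) = -0.84; z^2-coef -0.34 - (0.2)(-0.64) = -0.212; z^3-coef -(0.2)(-0.34) = 0.068.]
Remaining roots from the quadratic factor 1 + (-0.64) z + (-0.34) z^2:
  Set 1 + (-0.64) z + (-0.34) z^2 = 0, i.e. a z^2 + b z + c = 0 with a = -0.34, b = -0.64, c = 1.
  Discriminant D = b^2 - 4ac = (-0.64)^2 - 4*(-0.34)*1 = 0.4096 - (-1.36) = 1.7696.
  D >= 0, so the roots are real: z = (-b +/- sqrt(D)) / (2a) = (0.64 +/- 1.330263) / (-0.68).
    z_1 = (0.64 + 1.330263) / (-0.68) = -2.8974,   |z_1| = 2.8974.
    z_2 = (0.64 - 1.330263) / (-0.68) = 1.0151,   |z_2| = 1.0151.
Moduli of all roots: 5.0000, 2.8974, 1.0151.
All moduli strictly greater than 1? Yes.
Verdict: Stationary.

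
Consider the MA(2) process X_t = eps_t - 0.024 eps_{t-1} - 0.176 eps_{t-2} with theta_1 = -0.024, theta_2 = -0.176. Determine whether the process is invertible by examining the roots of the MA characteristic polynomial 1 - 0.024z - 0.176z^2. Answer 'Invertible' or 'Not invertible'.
\text{Invertible}

The MA(q) characteristic polynomial is P(z) = 1 - 0.024z - 0.176z^2.
Invertibility requires all roots to lie outside the unit circle, i.e. |z| > 1 for every root.
Set 1 + (-0.024) z + (-0.176) z^2 = 0, i.e. a z^2 + b z + c = 0 with a = -0.176, b = -0.024, c = 1.
Discriminant D = b^2 - 4ac = (-0.024)^2 - 4*(-0.176)*1 = 0.000576 - (-0.704) = 0.704576.
D >= 0, so the roots are real: z = (-b +/- sqrt(D)) / (2a) = (0.024 +/- 0.83939) / (-0.352).
  z_1 = (0.024 + 0.83939) / (-0.352) = -2.4528,   |z_1| = 2.4528.
  z_2 = (0.024 - 0.83939) / (-0.352) = 2.3164,   |z_2| = 2.3164.
Moduli of all roots: 2.4528, 2.3164.
All moduli strictly greater than 1? Yes.
Verdict: Invertible.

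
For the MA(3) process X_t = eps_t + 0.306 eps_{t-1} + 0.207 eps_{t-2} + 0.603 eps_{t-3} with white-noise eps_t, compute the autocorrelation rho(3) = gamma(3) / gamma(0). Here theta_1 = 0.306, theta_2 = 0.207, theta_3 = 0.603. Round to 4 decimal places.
\rho(3) = 0.4020

For an MA(q) process with theta_0 = 1, the autocovariance is
  gamma(k) = sigma^2 * sum_{i=0..q-k} theta_i * theta_{i+k},
and rho(k) = gamma(k) / gamma(0). Sigma^2 cancels.
  numerator   = (1)*(0.603) = 0.603.
  denominator = (1)^2 + (0.306)^2 + (0.207)^2 + (0.603)^2 = 1.500094.
  rho(3) = 0.603 / 1.500094 = 0.4020.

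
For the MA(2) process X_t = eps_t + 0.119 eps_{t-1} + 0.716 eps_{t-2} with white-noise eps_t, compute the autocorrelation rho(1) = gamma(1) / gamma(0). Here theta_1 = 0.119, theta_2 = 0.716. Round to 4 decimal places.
\rho(1) = 0.1337

For an MA(q) process with theta_0 = 1, the autocovariance is
  gamma(k) = sigma^2 * sum_{i=0..q-k} theta_i * theta_{i+k},
and rho(k) = gamma(k) / gamma(0). Sigma^2 cancels.
  numerator   = (1)*(0.119) + (0.119)*(0.716) = 0.204204.
  denominator = (1)^2 + (0.119)^2 + (0.716)^2 = 1.526817.
  rho(1) = 0.204204 / 1.526817 = 0.1337.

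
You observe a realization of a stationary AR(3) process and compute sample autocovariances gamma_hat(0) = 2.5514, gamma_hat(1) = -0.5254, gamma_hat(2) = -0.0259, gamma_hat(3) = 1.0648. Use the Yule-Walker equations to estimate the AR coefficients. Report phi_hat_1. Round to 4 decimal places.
\hat\phi_{1} = -0.1940

The Yule-Walker equations for an AR(p) process read, in matrix form,
  Gamma_p phi = r_p,   with   (Gamma_p)_{ij} = gamma(|i - j|),
                       (r_p)_i = gamma(i),   i,j = 1..p.
Substitute the sample gammas (Toeplitz matrix and right-hand side of size 3):
  Gamma_p = [[2.5514, -0.5254, -0.0259], [-0.5254, 2.5514, -0.5254], [-0.0259, -0.5254, 2.5514]]
  r_p     = [-0.5254, -0.0259, 1.0648]
Written out (R1..R3):
  (R1) 2.5514 phi_1 - 0.5254 phi_2 - 0.0259 phi_3 = -0.5254
  (R2) -0.5254 phi_1 + 2.5514 phi_2 - 0.5254 phi_3 = -0.0259
  (R3) -0.0259 phi_1 - 0.5254 phi_2 + 2.5514 phi_3 = 1.0648
Gaussian elimination:
  R2 <- R2 - (-0.5254/2.5514) R1 = R2 - (-0.205926) R1:  2.443206 phi_2 - 0.530733 phi_3 = -0.134094
  R3 <- R3 - (-0.0259/2.5514) R1 = R3 - (-0.010151) R1:  -0.530733 phi_2 + 2.551137 phi_3 = 1.059467
  R3 <- R3 - (-0.530733/2.443206) R2 = R3 - (-0.217228) R2:  2.435847 phi_3 = 1.030338
Back-substitution:
  phi_hat_3 = 1.030338 / 2.435847 = 0.422989
  phi_hat_2 = (-0.134094 - (-0.530733)(0.422989)) / 2.443206 = 0.037001
  phi_hat_1 = (-0.5254 - (-0.5254)(0.037001) - (-0.0259)(0.422989)) / 2.5514 = -0.194013
So phi_hat = [-0.1940, 0.0370, 0.4230].
Therefore phi_hat_1 = -0.1940.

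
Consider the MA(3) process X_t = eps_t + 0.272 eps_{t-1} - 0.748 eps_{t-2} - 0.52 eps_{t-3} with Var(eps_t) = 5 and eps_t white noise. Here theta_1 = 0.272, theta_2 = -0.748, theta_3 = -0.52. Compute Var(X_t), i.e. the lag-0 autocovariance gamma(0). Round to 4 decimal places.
\gamma(0) = 9.5194

For an MA(q) process X_t = eps_t + sum_i theta_i eps_{t-i} with
Var(eps_t) = sigma^2, the variance is
  gamma(0) = sigma^2 * (1 + sum_i theta_i^2).
  sum_i theta_i^2 = (0.272)^2 + (-0.748)^2 + (-0.52)^2 = 0.073984 + 0.559504 + 0.2704 = 0.903888.
  gamma(0) = 5 * (1 + 0.903888) = 5 * 1.903888 = 9.51944, which rounds to 9.5194.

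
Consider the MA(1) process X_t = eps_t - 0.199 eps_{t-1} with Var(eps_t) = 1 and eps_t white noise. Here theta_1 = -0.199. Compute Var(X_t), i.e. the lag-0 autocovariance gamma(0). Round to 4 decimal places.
\gamma(0) = 1.0396

For an MA(q) process X_t = eps_t + sum_i theta_i eps_{t-i} with
Var(eps_t) = sigma^2, the variance is
  gamma(0) = sigma^2 * (1 + sum_i theta_i^2).
  sum_i theta_i^2 = (-0.199)^2 = 0.039601.
  gamma(0) = 1 * (1 + 0.039601) = 1 * 1.039601 = 1.039601, which rounds to 1.0396.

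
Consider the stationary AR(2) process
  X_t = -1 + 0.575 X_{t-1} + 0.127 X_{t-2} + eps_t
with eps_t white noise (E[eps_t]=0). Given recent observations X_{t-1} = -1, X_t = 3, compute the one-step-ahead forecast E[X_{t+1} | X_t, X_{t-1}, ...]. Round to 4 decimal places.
E[X_{t+1} \mid \mathcal F_t] = 0.5980

For an AR(p) model X_t = c + sum_i phi_i X_{t-i} + eps_t, the
one-step-ahead conditional mean is
  E[X_{t+1} | X_t, ...] = c + sum_i phi_i X_{t+1-i}.
Substitute known values:
  E[X_{t+1} | ...] = -1 + (0.575) * (3) + (0.127) * (-1)
                   = 0.5980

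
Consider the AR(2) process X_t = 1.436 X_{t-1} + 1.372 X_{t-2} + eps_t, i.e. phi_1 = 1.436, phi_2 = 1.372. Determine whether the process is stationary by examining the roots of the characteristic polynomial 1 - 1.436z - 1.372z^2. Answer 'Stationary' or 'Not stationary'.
\text{Not stationary}

The AR(p) characteristic polynomial is P(z) = 1 - 1.436z - 1.372z^2.
Stationarity requires all roots to lie outside the unit circle, i.e. |z| > 1 for every root.
Set 1 + (-1.436) z + (-1.372) z^2 = 0, i.e. a z^2 + b z + c = 0 with a = -1.372, b = -1.436, c = 1.
Discriminant D = b^2 - 4ac = (-1.436)^2 - 4*(-1.372)*1 = 2.062096 - (-5.488) = 7.550096.
D >= 0, so the roots are real: z = (-b +/- sqrt(D)) / (2a) = (1.436 +/- 2.747744) / (-2.744).
  z_1 = (1.436 + 2.747744) / (-2.744) = -1.5247,   |z_1| = 1.5247.
  z_2 = (1.436 - 2.747744) / (-2.744) = 0.478,   |z_2| = 0.478.
Moduli of all roots: 1.5247, 0.4780.
All moduli strictly greater than 1? No.
Verdict: Not stationary.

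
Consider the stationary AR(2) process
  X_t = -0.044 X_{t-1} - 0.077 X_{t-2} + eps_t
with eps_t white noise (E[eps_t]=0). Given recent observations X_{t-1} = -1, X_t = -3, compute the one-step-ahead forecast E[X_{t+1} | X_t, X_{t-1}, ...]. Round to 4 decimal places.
E[X_{t+1} \mid \mathcal F_t] = 0.2090

For an AR(p) model X_t = c + sum_i phi_i X_{t-i} + eps_t, the
one-step-ahead conditional mean is
  E[X_{t+1} | X_t, ...] = c + sum_i phi_i X_{t+1-i}.
Substitute known values:
  E[X_{t+1} | ...] = (-0.044) * (-3) + (-0.077) * (-1)
                   = 0.2090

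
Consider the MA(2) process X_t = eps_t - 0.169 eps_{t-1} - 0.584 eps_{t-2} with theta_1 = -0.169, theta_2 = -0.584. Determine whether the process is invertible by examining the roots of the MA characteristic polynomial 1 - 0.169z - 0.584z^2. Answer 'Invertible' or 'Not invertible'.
\text{Invertible}

The MA(q) characteristic polynomial is P(z) = 1 - 0.169z - 0.584z^2.
Invertibility requires all roots to lie outside the unit circle, i.e. |z| > 1 for every root.
Set 1 + (-0.169) z + (-0.584) z^2 = 0, i.e. a z^2 + b z + c = 0 with a = -0.584, b = -0.169, c = 1.
Discriminant D = b^2 - 4ac = (-0.169)^2 - 4*(-0.584)*1 = 0.028561 - (-2.336) = 2.364561.
D >= 0, so the roots are real: z = (-b +/- sqrt(D)) / (2a) = (0.169 +/- 1.537713) / (-1.168).
  z_1 = (0.169 + 1.537713) / (-1.168) = -1.4612,   |z_1| = 1.4612.
  z_2 = (0.169 - 1.537713) / (-1.168) = 1.1718,   |z_2| = 1.1718.
Moduli of all roots: 1.4612, 1.1718.
All moduli strictly greater than 1? Yes.
Verdict: Invertible.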